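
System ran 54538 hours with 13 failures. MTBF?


Formula: MTBF = Total operating time / Number of failures
MTBF = 54538 / 13
MTBF = 4195.23 hours

4195.23 hours


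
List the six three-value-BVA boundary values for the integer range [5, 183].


Range: [5, 183]
Boundaries: just below min, min, min+1, max-1, max, just above max
Values: [4, 5, 6, 182, 183, 184]

[4, 5, 6, 182, 183, 184]


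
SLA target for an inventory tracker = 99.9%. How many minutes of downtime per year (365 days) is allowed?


Formula: allowed downtime = period * (100 - SLA) / 100
Period (year (365 days)) = 525600 minutes
Unavailability fraction = (100 - 99.9) / 100
Allowed downtime = 525600 * (100 - 99.9) / 100
Allowed downtime = 525.6 minutes

525.6 minutes


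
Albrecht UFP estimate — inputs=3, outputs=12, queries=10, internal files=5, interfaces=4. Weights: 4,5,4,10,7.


UFP = EI*4 + EO*5 + EQ*4 + ILF*10 + EIF*7
UFP = 3*4 + 12*5 + 10*4 + 5*10 + 4*7
UFP = 12 + 60 + 40 + 50 + 28
UFP = 190

190


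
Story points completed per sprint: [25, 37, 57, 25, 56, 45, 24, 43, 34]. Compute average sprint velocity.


Formula: Avg velocity = Total points / Number of sprints
Points: [25, 37, 57, 25, 56, 45, 24, 43, 34]
Sum = 25 + 37 + 57 + 25 + 56 + 45 + 24 + 43 + 34 = 346
Avg velocity = 346 / 9 = 38.44 points/sprint

38.44 points/sprint


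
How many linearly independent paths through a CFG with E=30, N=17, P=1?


Formula: V(G) = E - N + 2P
V(G) = 30 - 17 + 2*1
V(G) = 13 + 2
V(G) = 15

15


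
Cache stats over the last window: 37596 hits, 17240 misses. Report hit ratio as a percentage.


Formula: hit rate = hits / (hits + misses) * 100
hit rate = 37596 / (37596 + 17240) * 100
hit rate = 37596 / 54836 * 100
hit rate = 68.56%

68.56%


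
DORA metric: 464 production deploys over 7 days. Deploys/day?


Formula: deployments per day = releases / days
= 464 / 7
= 66.286 deploys/day
(equivalently, 464.0 deploys/week)

66.286 deploys/day


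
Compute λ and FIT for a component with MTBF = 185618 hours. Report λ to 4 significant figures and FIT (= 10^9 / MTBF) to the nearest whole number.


Formula: λ = 1 / MTBF; FIT = λ × 1e9 = 1e9 / MTBF
λ = 1 / 185618 ≈ 5.387e-06 failures/hour
FIT = 1e9 / 185618 ≈ 5387 failures per 1e9 hours (nearest whole number)

λ = 5.387e-06 /h, FIT = 5387


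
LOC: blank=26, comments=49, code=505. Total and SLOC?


Total LOC = blank + comment + code
Total LOC = 26 + 49 + 505 = 580
SLOC (source only) = code = 505

Total LOC: 580, SLOC: 505


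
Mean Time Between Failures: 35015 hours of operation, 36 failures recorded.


Formula: MTBF = Total operating time / Number of failures
MTBF = 35015 / 36
MTBF = 972.64 hours

972.64 hours


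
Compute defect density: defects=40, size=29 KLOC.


Defect density = defects / KLOC
Defect density = 40 / 29
Defect density = 1.379 defects/KLOC

1.379 defects/KLOC


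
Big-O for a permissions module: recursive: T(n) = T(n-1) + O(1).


Reasoning: linear recursion with constant work per frame
Complexity: O(n)

O(n)


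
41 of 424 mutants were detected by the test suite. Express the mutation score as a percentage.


Mutation score = killed / total * 100
Mutation score = 41 / 424 * 100
Mutation score = 9.67%

9.67%


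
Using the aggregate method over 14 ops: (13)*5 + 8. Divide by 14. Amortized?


Formula: Amortized cost = Total cost / Operations
Total cost = (13 * 5) + (1 * 8)
Total cost = 65 + 8 = 73
Amortized = 73 / 14 = 5.2143

5.2143


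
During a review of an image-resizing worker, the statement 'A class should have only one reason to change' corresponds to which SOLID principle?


This describes the Single Responsibility Principle (SRP)

Single Responsibility Principle (SRP)


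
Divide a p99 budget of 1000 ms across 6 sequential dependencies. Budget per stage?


Formula: per_stage = total_budget / stages
per_stage = 1000 / 6
per_stage = 166.67 ms

166.67 ms


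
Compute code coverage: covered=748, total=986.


Coverage = covered / total * 100
Coverage = 748 / 986 * 100
Coverage = 75.86%

75.86%


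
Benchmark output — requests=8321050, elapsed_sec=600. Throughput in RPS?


Formula: throughput = requests / seconds
throughput = 8321050 / 600
throughput = 13868.42 requests/second

13868.42 requests/second


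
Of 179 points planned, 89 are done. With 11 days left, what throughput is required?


Formula: Required rate = Remaining points / Days left
Remaining = 179 - 89 = 90 points
Required rate = 90 / 11 = 8.18 points/day

8.18 points/day


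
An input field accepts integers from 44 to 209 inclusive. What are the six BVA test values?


Range: [44, 209]
Boundaries: just below min, min, min+1, max-1, max, just above max
Values: [43, 44, 45, 208, 209, 210]

[43, 44, 45, 208, 209, 210]


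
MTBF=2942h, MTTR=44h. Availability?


Availability = MTBF / (MTBF + MTTR)
Availability = 2942 / (2942 + 44)
Availability = 2942 / 2986
Availability = 98.5265%

98.5265%


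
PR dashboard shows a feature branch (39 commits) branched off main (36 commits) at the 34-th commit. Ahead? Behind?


Common ancestor: commit #34
feature commits after divergence: 39 - 34 = 5
main commits after divergence: 36 - 34 = 2
feature is 5 commits ahead of main
main is 2 commits ahead of feature

feature ahead: 5, main ahead: 2


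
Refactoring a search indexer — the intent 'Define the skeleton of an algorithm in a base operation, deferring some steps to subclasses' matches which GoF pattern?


This matches the Template Method pattern

Template Method


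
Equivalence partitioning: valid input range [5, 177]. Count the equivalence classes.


Valid range: [5, 177]
Class 1: x < 5 — invalid
Class 2: 5 ≤ x ≤ 177 — valid
Class 3: x > 177 — invalid
Total equivalence classes: 3

3 equivalence classes


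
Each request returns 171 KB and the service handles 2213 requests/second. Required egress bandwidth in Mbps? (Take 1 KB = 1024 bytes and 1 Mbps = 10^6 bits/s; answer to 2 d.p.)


Formula: Mbps = payload_bytes * RPS * 8 / 1e6
Payload per request = 171 KB = 171 * 1024 = 175104 bytes
Total bytes/sec = 175104 * 2213 = 387505152
Total bits/sec = 387505152 * 8 = 3100041216
Mbps = 3100041216 / 1e6 = 3100.04

3100.04 Mbps


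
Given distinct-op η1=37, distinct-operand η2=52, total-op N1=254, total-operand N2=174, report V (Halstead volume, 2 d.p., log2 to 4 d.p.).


Formula: V = N * log2(η), where N = N1 + N2 and η = η1 + η2
η = 37 + 52 = 89
N = 254 + 174 = 428
log2(89) ≈ 6.4757
V = 428 * 6.4757 = 2771.60

2771.60


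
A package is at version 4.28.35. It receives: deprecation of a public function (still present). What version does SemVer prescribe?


Current: 4.28.35
Change category: 'deprecation of a public function (still present)' → minor bump
SemVer rule: minor bump → increment MINOR, reset PATCH to 0 (MAJOR unchanged)
New: 4.29.0

4.29.0


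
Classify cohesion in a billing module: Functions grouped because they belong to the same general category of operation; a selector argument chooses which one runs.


Reasoning: Grouped by category of activity, not by data or sequence
Type: Logical cohesion

Logical cohesion


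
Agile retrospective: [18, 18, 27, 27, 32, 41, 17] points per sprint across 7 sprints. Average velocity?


Formula: Avg velocity = Total points / Number of sprints
Points: [18, 18, 27, 27, 32, 41, 17]
Sum = 18 + 18 + 27 + 27 + 32 + 41 + 17 = 180
Avg velocity = 180 / 7 = 25.71 points/sprint

25.71 points/sprint


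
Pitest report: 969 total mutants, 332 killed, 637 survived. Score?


Mutation score = killed / total * 100
Mutation score = 332 / 969 * 100
Mutation score = 34.26%

34.26%


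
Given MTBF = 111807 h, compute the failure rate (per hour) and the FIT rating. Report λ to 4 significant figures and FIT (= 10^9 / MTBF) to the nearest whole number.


Formula: λ = 1 / MTBF; FIT = λ × 1e9 = 1e9 / MTBF
λ = 1 / 111807 ≈ 8.944e-06 failures/hour
FIT = 1e9 / 111807 ≈ 8944 failures per 1e9 hours (nearest whole number)

λ = 8.944e-06 /h, FIT = 8944


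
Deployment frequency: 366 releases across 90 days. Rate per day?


Formula: deployments per day = releases / days
= 366 / 90
= 4.067 deploys/day
(equivalently, 28.47 deploys/week)

4.067 deploys/day


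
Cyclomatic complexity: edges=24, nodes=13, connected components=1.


Formula: V(G) = E - N + 2P
V(G) = 24 - 13 + 2*1
V(G) = 11 + 2
V(G) = 13

13


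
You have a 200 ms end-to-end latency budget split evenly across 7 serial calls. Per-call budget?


Formula: per_stage = total_budget / stages
per_stage = 200 / 7
per_stage = 28.57 ms

28.57 ms


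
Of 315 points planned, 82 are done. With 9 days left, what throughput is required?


Formula: Required rate = Remaining points / Days left
Remaining = 315 - 82 = 233 points
Required rate = 233 / 9 = 25.89 points/day

25.89 points/day


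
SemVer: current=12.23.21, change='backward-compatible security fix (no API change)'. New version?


Current: 12.23.21
Change category: 'backward-compatible security fix (no API change)' → patch bump
SemVer rule: patch bump → increment PATCH (MAJOR and MINOR unchanged)
New: 12.23.22

12.23.22


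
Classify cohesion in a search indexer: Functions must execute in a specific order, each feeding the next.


Reasoning: Output of one is input to next
Type: Sequential cohesion

Sequential cohesion


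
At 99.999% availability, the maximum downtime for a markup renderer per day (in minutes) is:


Formula: allowed downtime = period * (100 - SLA) / 100
Period (day) = 1440 minutes
Unavailability fraction = (100 - 99.999) / 100
Allowed downtime = 1440 * (100 - 99.999) / 100
Allowed downtime = 0.0144 minutes

0.0144 minutes


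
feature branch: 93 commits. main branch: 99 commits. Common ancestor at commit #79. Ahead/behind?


Common ancestor: commit #79
feature commits after divergence: 93 - 79 = 14
main commits after divergence: 99 - 79 = 20
feature is 14 commits ahead of main
main is 20 commits ahead of feature

feature ahead: 14, main ahead: 20


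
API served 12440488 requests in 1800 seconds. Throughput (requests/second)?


Formula: throughput = requests / seconds
throughput = 12440488 / 1800
throughput = 6911.38 requests/second

6911.38 requests/second


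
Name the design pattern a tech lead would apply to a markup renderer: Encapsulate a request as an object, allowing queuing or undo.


This matches the Command pattern

Command


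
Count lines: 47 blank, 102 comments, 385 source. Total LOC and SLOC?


Total LOC = blank + comment + code
Total LOC = 47 + 102 + 385 = 534
SLOC (source only) = code = 385

Total LOC: 534, SLOC: 385


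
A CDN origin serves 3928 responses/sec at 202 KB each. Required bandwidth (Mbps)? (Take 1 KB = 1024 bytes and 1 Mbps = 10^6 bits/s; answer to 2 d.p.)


Formula: Mbps = payload_bytes * RPS * 8 / 1e6
Payload per request = 202 KB = 202 * 1024 = 206848 bytes
Total bytes/sec = 206848 * 3928 = 812498944
Total bits/sec = 812498944 * 8 = 6499991552
Mbps = 6499991552 / 1e6 = 6499.99

6499.99 Mbps


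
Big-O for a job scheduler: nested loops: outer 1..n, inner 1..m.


Reasoning: product of independent bounds
Complexity: O(n*m)

O(n*m)


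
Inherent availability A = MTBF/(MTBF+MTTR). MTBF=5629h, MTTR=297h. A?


Availability = MTBF / (MTBF + MTTR)
Availability = 5629 / (5629 + 297)
Availability = 5629 / 5926
Availability = 94.9882%

94.9882%


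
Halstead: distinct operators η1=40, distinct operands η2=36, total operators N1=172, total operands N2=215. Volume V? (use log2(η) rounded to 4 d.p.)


Formula: V = N * log2(η), where N = N1 + N2 and η = η1 + η2
η = 40 + 36 = 76
N = 172 + 215 = 387
log2(76) ≈ 6.2479
V = 387 * 6.2479 = 2417.94

2417.94


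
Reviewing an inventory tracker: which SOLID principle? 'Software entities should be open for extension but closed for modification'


This describes the Open/Closed Principle (OCP)

Open/Closed Principle (OCP)


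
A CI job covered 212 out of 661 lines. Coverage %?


Coverage = covered / total * 100
Coverage = 212 / 661 * 100
Coverage = 32.07%

32.07%


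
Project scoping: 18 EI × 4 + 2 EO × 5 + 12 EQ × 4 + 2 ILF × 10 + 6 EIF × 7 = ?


UFP = EI*4 + EO*5 + EQ*4 + ILF*10 + EIF*7
UFP = 18*4 + 2*5 + 12*4 + 2*10 + 6*7
UFP = 72 + 10 + 48 + 20 + 42
UFP = 192

192


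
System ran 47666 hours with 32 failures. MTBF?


Formula: MTBF = Total operating time / Number of failures
MTBF = 47666 / 32
MTBF = 1489.56 hours

1489.56 hours


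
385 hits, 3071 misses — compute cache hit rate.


Formula: hit rate = hits / (hits + misses) * 100
hit rate = 385 / (385 + 3071) * 100
hit rate = 385 / 3456 * 100
hit rate = 11.14%

11.14%


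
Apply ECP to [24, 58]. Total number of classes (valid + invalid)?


Valid range: [24, 58]
Class 1: x < 24 — invalid
Class 2: 24 ≤ x ≤ 58 — valid
Class 3: x > 58 — invalid
Total equivalence classes: 3

3 equivalence classes


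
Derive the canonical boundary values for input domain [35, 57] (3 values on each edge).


Range: [35, 57]
Boundaries: just below min, min, min+1, max-1, max, just above max
Values: [34, 35, 36, 56, 57, 58]

[34, 35, 36, 56, 57, 58]


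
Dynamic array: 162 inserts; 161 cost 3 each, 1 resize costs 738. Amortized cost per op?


Formula: Amortized cost = Total cost / Operations
Total cost = (161 * 3) + (1 * 738)
Total cost = 483 + 738 = 1221
Amortized = 1221 / 162 = 7.537

7.537


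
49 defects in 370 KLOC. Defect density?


Defect density = defects / KLOC
Defect density = 49 / 370
Defect density = 0.132 defects/KLOC

0.132 defects/KLOC


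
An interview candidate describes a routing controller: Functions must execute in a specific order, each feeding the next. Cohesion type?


Reasoning: Output of one is input to next
Type: Sequential cohesion

Sequential cohesion


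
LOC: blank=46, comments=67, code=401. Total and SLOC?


Total LOC = blank + comment + code
Total LOC = 46 + 67 + 401 = 514
SLOC (source only) = code = 401

Total LOC: 514, SLOC: 401


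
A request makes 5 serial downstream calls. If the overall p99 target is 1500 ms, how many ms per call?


Formula: per_stage = total_budget / stages
per_stage = 1500 / 5
per_stage = 300.0 ms

300.0 ms


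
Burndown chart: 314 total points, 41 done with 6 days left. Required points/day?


Formula: Required rate = Remaining points / Days left
Remaining = 314 - 41 = 273 points
Required rate = 273 / 6 = 45.5 points/day

45.5 points/day


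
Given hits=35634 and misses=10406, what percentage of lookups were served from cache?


Formula: hit rate = hits / (hits + misses) * 100
hit rate = 35634 / (35634 + 10406) * 100
hit rate = 35634 / 46040 * 100
hit rate = 77.4%

77.4%


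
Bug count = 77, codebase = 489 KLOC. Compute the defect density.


Defect density = defects / KLOC
Defect density = 77 / 489
Defect density = 0.157 defects/KLOC

0.157 defects/KLOC


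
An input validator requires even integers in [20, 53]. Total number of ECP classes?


Constraint: even integers in [20, 53]
Class 1: x < 20 — out-of-range invalid
Class 2: x in [20,53] but odd — wrong type invalid
Class 3: x in [20,53] and even — valid
Class 4: x > 53 — out-of-range invalid
Total equivalence classes: 4

4 equivalence classes


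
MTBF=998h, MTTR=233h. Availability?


Availability = MTBF / (MTBF + MTTR)
Availability = 998 / (998 + 233)
Availability = 998 / 1231
Availability = 81.0723%

81.0723%


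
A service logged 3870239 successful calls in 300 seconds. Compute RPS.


Formula: throughput = requests / seconds
throughput = 3870239 / 300
throughput = 12900.8 requests/second

12900.8 requests/second


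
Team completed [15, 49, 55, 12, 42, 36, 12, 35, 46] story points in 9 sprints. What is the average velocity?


Formula: Avg velocity = Total points / Number of sprints
Points: [15, 49, 55, 12, 42, 36, 12, 35, 46]
Sum = 15 + 49 + 55 + 12 + 42 + 36 + 12 + 35 + 46 = 302
Avg velocity = 302 / 9 = 33.56 points/sprint

33.56 points/sprint


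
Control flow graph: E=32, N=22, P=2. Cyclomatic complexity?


Formula: V(G) = E - N + 2P
V(G) = 32 - 22 + 2*2
V(G) = 10 + 4
V(G) = 14

14


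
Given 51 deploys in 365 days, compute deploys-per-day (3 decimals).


Formula: deployments per day = releases / days
= 51 / 365
= 0.14 deploys/day
(equivalently, 0.98 deploys/week)

0.14 deploys/day


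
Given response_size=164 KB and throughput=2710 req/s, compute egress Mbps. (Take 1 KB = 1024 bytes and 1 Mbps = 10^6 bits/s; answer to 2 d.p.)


Formula: Mbps = payload_bytes * RPS * 8 / 1e6
Payload per request = 164 KB = 164 * 1024 = 167936 bytes
Total bytes/sec = 167936 * 2710 = 455106560
Total bits/sec = 455106560 * 8 = 3640852480
Mbps = 3640852480 / 1e6 = 3640.85

3640.85 Mbps


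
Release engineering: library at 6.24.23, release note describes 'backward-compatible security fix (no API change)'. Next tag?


Current: 6.24.23
Change category: 'backward-compatible security fix (no API change)' → patch bump
SemVer rule: patch bump → increment PATCH (MAJOR and MINOR unchanged)
New: 6.24.24

6.24.24


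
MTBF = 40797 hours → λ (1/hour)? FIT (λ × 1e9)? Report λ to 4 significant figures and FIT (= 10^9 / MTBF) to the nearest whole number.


Formula: λ = 1 / MTBF; FIT = λ × 1e9 = 1e9 / MTBF
λ = 1 / 40797 ≈ 2.451e-05 failures/hour
FIT = 1e9 / 40797 ≈ 24512 failures per 1e9 hours (nearest whole number)

λ = 2.451e-05 /h, FIT = 24512


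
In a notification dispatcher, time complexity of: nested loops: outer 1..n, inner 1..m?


Reasoning: product of independent bounds
Complexity: O(n*m)

O(n*m)


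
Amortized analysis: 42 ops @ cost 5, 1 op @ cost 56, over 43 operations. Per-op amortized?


Formula: Amortized cost = Total cost / Operations
Total cost = (42 * 5) + (1 * 56)
Total cost = 210 + 56 = 266
Amortized = 266 / 43 = 6.186

6.186


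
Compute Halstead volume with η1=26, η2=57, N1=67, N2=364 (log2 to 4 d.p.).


Formula: V = N * log2(η), where N = N1 + N2 and η = η1 + η2
η = 26 + 57 = 83
N = 67 + 364 = 431
log2(83) ≈ 6.3750
V = 431 * 6.3750 = 2747.63

2747.63


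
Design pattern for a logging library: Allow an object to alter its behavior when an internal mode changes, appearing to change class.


This matches the State pattern

State


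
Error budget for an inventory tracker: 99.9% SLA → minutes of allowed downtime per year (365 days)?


Formula: allowed downtime = period * (100 - SLA) / 100
Period (year (365 days)) = 525600 minutes
Unavailability fraction = (100 - 99.9) / 100
Allowed downtime = 525600 * (100 - 99.9) / 100
Allowed downtime = 525.6 minutes

525.6 minutes


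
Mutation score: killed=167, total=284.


Mutation score = killed / total * 100
Mutation score = 167 / 284 * 100
Mutation score = 58.8%

58.8%


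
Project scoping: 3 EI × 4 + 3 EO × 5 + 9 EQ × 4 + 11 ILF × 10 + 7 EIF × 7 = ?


UFP = EI*4 + EO*5 + EQ*4 + ILF*10 + EIF*7
UFP = 3*4 + 3*5 + 9*4 + 11*10 + 7*7
UFP = 12 + 15 + 36 + 110 + 49
UFP = 222

222


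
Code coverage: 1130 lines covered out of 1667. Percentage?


Coverage = covered / total * 100
Coverage = 1130 / 1667 * 100
Coverage = 67.79%

67.79%


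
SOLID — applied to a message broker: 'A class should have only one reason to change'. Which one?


This describes the Single Responsibility Principle (SRP)

Single Responsibility Principle (SRP)


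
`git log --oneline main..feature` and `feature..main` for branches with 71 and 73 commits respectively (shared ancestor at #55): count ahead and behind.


Common ancestor: commit #55
feature commits after divergence: 71 - 55 = 16
main commits after divergence: 73 - 55 = 18
feature is 16 commits ahead of main
main is 18 commits ahead of feature

feature ahead: 16, main ahead: 18


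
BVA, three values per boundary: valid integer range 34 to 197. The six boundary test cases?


Range: [34, 197]
Boundaries: just below min, min, min+1, max-1, max, just above max
Values: [33, 34, 35, 196, 197, 198]

[33, 34, 35, 196, 197, 198]


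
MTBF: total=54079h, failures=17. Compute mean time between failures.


Formula: MTBF = Total operating time / Number of failures
MTBF = 54079 / 17
MTBF = 3181.12 hours

3181.12 hours


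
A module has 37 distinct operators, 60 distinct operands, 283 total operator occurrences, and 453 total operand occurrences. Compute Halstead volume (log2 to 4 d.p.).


Formula: V = N * log2(η), where N = N1 + N2 and η = η1 + η2
η = 37 + 60 = 97
N = 283 + 453 = 736
log2(97) ≈ 6.5999
V = 736 * 6.5999 = 4857.53

4857.53


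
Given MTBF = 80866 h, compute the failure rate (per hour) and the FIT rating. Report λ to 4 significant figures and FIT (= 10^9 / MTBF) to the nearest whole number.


Formula: λ = 1 / MTBF; FIT = λ × 1e9 = 1e9 / MTBF
λ = 1 / 80866 ≈ 1.237e-05 failures/hour
FIT = 1e9 / 80866 ≈ 12366 failures per 1e9 hours (nearest whole number)

λ = 1.237e-05 /h, FIT = 12366


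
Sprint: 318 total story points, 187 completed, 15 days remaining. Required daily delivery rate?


Formula: Required rate = Remaining points / Days left
Remaining = 318 - 187 = 131 points
Required rate = 131 / 15 = 8.73 points/day

8.73 points/day


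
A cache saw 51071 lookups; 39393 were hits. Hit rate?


Formula: hit rate = hits / (hits + misses) * 100
hit rate = 39393 / (39393 + 11678) * 100
hit rate = 39393 / 51071 * 100
hit rate = 77.13%

77.13%


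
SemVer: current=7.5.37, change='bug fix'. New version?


Current: 7.5.37
Change category: 'bug fix' → patch bump
SemVer rule: patch bump → increment PATCH (MAJOR and MINOR unchanged)
New: 7.5.38

7.5.38


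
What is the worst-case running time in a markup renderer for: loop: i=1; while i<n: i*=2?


Reasoning: i doubles each step so iterations are log2(n)
Complexity: O(log n)

O(log n)


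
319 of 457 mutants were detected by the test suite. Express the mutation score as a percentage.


Mutation score = killed / total * 100
Mutation score = 319 / 457 * 100
Mutation score = 69.8%

69.8%


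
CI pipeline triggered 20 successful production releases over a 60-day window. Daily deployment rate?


Formula: deployments per day = releases / days
= 20 / 60
= 0.333 deploys/day
(equivalently, 2.33 deploys/week)

0.333 deploys/day


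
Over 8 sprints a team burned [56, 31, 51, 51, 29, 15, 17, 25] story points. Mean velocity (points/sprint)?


Formula: Avg velocity = Total points / Number of sprints
Points: [56, 31, 51, 51, 29, 15, 17, 25]
Sum = 56 + 31 + 51 + 51 + 29 + 15 + 17 + 25 = 275
Avg velocity = 275 / 8 = 34.38 points/sprint

34.38 points/sprint


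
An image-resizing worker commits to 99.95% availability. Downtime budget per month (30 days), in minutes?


Formula: allowed downtime = period * (100 - SLA) / 100
Period (month (30 days)) = 43200 minutes
Unavailability fraction = (100 - 99.95) / 100
Allowed downtime = 43200 * (100 - 99.95) / 100
Allowed downtime = 21.6 minutes

21.6 minutes


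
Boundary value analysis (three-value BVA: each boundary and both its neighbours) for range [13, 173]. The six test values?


Range: [13, 173]
Boundaries: just below min, min, min+1, max-1, max, just above max
Values: [12, 13, 14, 172, 173, 174]

[12, 13, 14, 172, 173, 174]


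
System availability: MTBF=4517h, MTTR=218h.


Availability = MTBF / (MTBF + MTTR)
Availability = 4517 / (4517 + 218)
Availability = 4517 / 4735
Availability = 95.396%

95.396%


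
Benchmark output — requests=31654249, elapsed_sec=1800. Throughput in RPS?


Formula: throughput = requests / seconds
throughput = 31654249 / 1800
throughput = 17585.69 requests/second

17585.69 requests/second


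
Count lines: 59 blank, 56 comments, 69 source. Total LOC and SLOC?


Total LOC = blank + comment + code
Total LOC = 59 + 56 + 69 = 184
SLOC (source only) = code = 69

Total LOC: 184, SLOC: 69


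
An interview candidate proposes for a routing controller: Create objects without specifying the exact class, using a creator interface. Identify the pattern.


This matches the Factory Method pattern

Factory Method


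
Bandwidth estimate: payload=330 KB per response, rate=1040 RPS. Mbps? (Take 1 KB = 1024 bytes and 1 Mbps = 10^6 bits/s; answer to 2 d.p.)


Formula: Mbps = payload_bytes * RPS * 8 / 1e6
Payload per request = 330 KB = 330 * 1024 = 337920 bytes
Total bytes/sec = 337920 * 1040 = 351436800
Total bits/sec = 351436800 * 8 = 2811494400
Mbps = 2811494400 / 1e6 = 2811.49

2811.49 Mbps


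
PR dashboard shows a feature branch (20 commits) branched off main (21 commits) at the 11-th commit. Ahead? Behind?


Common ancestor: commit #11
feature commits after divergence: 20 - 11 = 9
main commits after divergence: 21 - 11 = 10
feature is 9 commits ahead of main
main is 10 commits ahead of feature

feature ahead: 9, main ahead: 10


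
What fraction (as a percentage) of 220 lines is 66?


Coverage = covered / total * 100
Coverage = 66 / 220 * 100
Coverage = 30.0%

30.0%


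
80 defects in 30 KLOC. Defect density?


Defect density = defects / KLOC
Defect density = 80 / 30
Defect density = 2.667 defects/KLOC

2.667 defects/KLOC


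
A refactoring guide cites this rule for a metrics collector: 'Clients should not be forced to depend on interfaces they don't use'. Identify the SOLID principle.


This describes the Interface Segregation Principle (ISP)

Interface Segregation Principle (ISP)


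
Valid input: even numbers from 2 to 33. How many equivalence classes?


Constraint: even integers in [2, 33]
Class 1: x < 2 — out-of-range invalid
Class 2: x in [2,33] but odd — wrong type invalid
Class 3: x in [2,33] and even — valid
Class 4: x > 33 — out-of-range invalid
Total equivalence classes: 4

4 equivalence classes


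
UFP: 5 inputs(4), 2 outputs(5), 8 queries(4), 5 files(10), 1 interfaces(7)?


UFP = EI*4 + EO*5 + EQ*4 + ILF*10 + EIF*7
UFP = 5*4 + 2*5 + 8*4 + 5*10 + 1*7
UFP = 20 + 10 + 32 + 50 + 7
UFP = 119

119


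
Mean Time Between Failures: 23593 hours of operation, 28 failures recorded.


Formula: MTBF = Total operating time / Number of failures
MTBF = 23593 / 28
MTBF = 842.61 hours

842.61 hours


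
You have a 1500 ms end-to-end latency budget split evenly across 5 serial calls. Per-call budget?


Formula: per_stage = total_budget / stages
per_stage = 1500 / 5
per_stage = 300.0 ms

300.0 ms


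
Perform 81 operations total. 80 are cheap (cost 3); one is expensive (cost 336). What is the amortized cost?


Formula: Amortized cost = Total cost / Operations
Total cost = (80 * 3) + (1 * 336)
Total cost = 240 + 336 = 576
Amortized = 576 / 81 = 7.1111

7.1111


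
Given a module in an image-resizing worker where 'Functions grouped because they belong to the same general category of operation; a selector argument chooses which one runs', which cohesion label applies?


Reasoning: Grouped by category of activity, not by data or sequence
Type: Logical cohesion

Logical cohesion


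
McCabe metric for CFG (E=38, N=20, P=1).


Formula: V(G) = E - N + 2P
V(G) = 38 - 20 + 2*1
V(G) = 18 + 2
V(G) = 20

20


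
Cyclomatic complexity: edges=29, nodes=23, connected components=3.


Formula: V(G) = E - N + 2P
V(G) = 29 - 23 + 2*3
V(G) = 6 + 6
V(G) = 12

12


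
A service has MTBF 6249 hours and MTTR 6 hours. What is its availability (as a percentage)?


Availability = MTBF / (MTBF + MTTR)
Availability = 6249 / (6249 + 6)
Availability = 6249 / 6255
Availability = 99.9041%

99.9041%


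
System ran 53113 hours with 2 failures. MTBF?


Formula: MTBF = Total operating time / Number of failures
MTBF = 53113 / 2
MTBF = 26556.5 hours

26556.5 hours


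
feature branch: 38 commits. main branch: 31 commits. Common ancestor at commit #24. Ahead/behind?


Common ancestor: commit #24
feature commits after divergence: 38 - 24 = 14
main commits after divergence: 31 - 24 = 7
feature is 14 commits ahead of main
main is 7 commits ahead of feature

feature ahead: 14, main ahead: 7


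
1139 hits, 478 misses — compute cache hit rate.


Formula: hit rate = hits / (hits + misses) * 100
hit rate = 1139 / (1139 + 478) * 100
hit rate = 1139 / 1617 * 100
hit rate = 70.44%

70.44%


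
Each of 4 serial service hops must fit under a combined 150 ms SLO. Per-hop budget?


Formula: per_stage = total_budget / stages
per_stage = 150 / 4
per_stage = 37.5 ms

37.5 ms


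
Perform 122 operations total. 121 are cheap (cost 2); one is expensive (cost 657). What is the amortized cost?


Formula: Amortized cost = Total cost / Operations
Total cost = (121 * 2) + (1 * 657)
Total cost = 242 + 657 = 899
Amortized = 899 / 122 = 7.3689

7.3689


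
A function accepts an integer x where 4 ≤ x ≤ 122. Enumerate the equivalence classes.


Valid range: [4, 122]
Class 1: x < 4 — invalid
Class 2: 4 ≤ x ≤ 122 — valid
Class 3: x > 122 — invalid
Total equivalence classes: 3

3 equivalence classes


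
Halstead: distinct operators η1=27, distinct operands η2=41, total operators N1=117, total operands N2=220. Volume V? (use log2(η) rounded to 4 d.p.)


Formula: V = N * log2(η), where N = N1 + N2 and η = η1 + η2
η = 27 + 41 = 68
N = 117 + 220 = 337
log2(68) ≈ 6.0875
V = 337 * 6.0875 = 2051.49

2051.49


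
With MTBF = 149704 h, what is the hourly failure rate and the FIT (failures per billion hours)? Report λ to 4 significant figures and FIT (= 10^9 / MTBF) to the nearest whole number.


Formula: λ = 1 / MTBF; FIT = λ × 1e9 = 1e9 / MTBF
λ = 1 / 149704 ≈ 6.680e-06 failures/hour
FIT = 1e9 / 149704 ≈ 6680 failures per 1e9 hours (nearest whole number)

λ = 6.680e-06 /h, FIT = 6680


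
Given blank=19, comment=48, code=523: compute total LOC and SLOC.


Total LOC = blank + comment + code
Total LOC = 19 + 48 + 523 = 590
SLOC (source only) = code = 523

Total LOC: 590, SLOC: 523


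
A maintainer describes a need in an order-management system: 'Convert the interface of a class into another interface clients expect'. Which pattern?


This matches the Adapter pattern

Adapter


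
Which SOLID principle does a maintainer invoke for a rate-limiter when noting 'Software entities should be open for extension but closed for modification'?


This describes the Open/Closed Principle (OCP)

Open/Closed Principle (OCP)


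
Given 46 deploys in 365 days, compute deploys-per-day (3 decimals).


Formula: deployments per day = releases / days
= 46 / 365
= 0.126 deploys/day
(equivalently, 0.88 deploys/week)

0.126 deploys/day


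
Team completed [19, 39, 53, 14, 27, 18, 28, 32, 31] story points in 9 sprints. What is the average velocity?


Formula: Avg velocity = Total points / Number of sprints
Points: [19, 39, 53, 14, 27, 18, 28, 32, 31]
Sum = 19 + 39 + 53 + 14 + 27 + 18 + 28 + 32 + 31 = 261
Avg velocity = 261 / 9 = 29.0 points/sprint

29.0 points/sprint


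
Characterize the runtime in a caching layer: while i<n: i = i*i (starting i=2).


Reasoning: squaring drives double-exponential growth; iterations ~ log log n
Complexity: O(log log n)

O(log log n)


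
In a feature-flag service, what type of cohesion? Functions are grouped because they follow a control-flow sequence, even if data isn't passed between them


Reasoning: Grouped by order of execution within a routine, not by data flow
Type: Procedural cohesion

Procedural cohesion


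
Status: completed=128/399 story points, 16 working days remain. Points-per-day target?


Formula: Required rate = Remaining points / Days left
Remaining = 399 - 128 = 271 points
Required rate = 271 / 16 = 16.94 points/day

16.94 points/day


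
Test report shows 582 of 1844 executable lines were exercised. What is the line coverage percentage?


Coverage = covered / total * 100
Coverage = 582 / 1844 * 100
Coverage = 31.56%

31.56%


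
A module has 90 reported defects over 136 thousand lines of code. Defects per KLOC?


Defect density = defects / KLOC
Defect density = 90 / 136
Defect density = 0.662 defects/KLOC

0.662 defects/KLOC


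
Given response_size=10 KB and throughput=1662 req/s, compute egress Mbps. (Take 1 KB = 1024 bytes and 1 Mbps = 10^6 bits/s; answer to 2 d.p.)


Formula: Mbps = payload_bytes * RPS * 8 / 1e6
Payload per request = 10 KB = 10 * 1024 = 10240 bytes
Total bytes/sec = 10240 * 1662 = 17018880
Total bits/sec = 17018880 * 8 = 136151040
Mbps = 136151040 / 1e6 = 136.15

136.15 Mbps


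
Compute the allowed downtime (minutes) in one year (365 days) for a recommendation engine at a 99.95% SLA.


Formula: allowed downtime = period * (100 - SLA) / 100
Period (year (365 days)) = 525600 minutes
Unavailability fraction = (100 - 99.95) / 100
Allowed downtime = 525600 * (100 - 99.95) / 100
Allowed downtime = 262.8 minutes

262.8 minutes


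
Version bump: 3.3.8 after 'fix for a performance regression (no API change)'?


Current: 3.3.8
Change category: 'fix for a performance regression (no API change)' → patch bump
SemVer rule: patch bump → increment PATCH (MAJOR and MINOR unchanged)
New: 3.3.9

3.3.9


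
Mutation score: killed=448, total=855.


Mutation score = killed / total * 100
Mutation score = 448 / 855 * 100
Mutation score = 52.4%

52.4%


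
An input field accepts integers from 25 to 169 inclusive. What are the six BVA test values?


Range: [25, 169]
Boundaries: just below min, min, min+1, max-1, max, just above max
Values: [24, 25, 26, 168, 169, 170]

[24, 25, 26, 168, 169, 170]


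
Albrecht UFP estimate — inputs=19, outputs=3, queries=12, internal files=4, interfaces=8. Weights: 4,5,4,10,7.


UFP = EI*4 + EO*5 + EQ*4 + ILF*10 + EIF*7
UFP = 19*4 + 3*5 + 12*4 + 4*10 + 8*7
UFP = 76 + 15 + 48 + 40 + 56
UFP = 235

235


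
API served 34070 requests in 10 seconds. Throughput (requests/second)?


Formula: throughput = requests / seconds
throughput = 34070 / 10
throughput = 3407.0 requests/second

3407.0 requests/second


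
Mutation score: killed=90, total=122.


Mutation score = killed / total * 100
Mutation score = 90 / 122 * 100
Mutation score = 73.77%

73.77%


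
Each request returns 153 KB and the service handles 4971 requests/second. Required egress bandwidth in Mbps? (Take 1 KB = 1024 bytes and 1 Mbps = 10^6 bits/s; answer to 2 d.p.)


Formula: Mbps = payload_bytes * RPS * 8 / 1e6
Payload per request = 153 KB = 153 * 1024 = 156672 bytes
Total bytes/sec = 156672 * 4971 = 778816512
Total bits/sec = 778816512 * 8 = 6230532096
Mbps = 6230532096 / 1e6 = 6230.53

6230.53 Mbps


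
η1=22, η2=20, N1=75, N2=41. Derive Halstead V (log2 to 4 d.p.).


Formula: V = N * log2(η), where N = N1 + N2 and η = η1 + η2
η = 22 + 20 = 42
N = 75 + 41 = 116
log2(42) ≈ 5.3923
V = 116 * 5.3923 = 625.51

625.51


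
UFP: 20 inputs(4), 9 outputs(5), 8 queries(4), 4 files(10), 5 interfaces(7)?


UFP = EI*4 + EO*5 + EQ*4 + ILF*10 + EIF*7
UFP = 20*4 + 9*5 + 8*4 + 4*10 + 5*7
UFP = 80 + 45 + 32 + 40 + 35
UFP = 232

232


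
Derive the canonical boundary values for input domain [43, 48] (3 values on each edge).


Range: [43, 48]
Boundaries: just below min, min, min+1, max-1, max, just above max
Values: [42, 43, 44, 47, 48, 49]

[42, 43, 44, 47, 48, 49]


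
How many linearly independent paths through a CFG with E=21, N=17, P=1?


Formula: V(G) = E - N + 2P
V(G) = 21 - 17 + 2*1
V(G) = 4 + 2
V(G) = 6

6


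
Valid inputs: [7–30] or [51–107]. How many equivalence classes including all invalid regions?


Valid ranges: [7,30] and [51,107]
Class 1: x < 7 — invalid
Class 2: 7 ≤ x ≤ 30 — valid
Class 3: 30 < x < 51 — invalid (gap between ranges)
Class 4: 51 ≤ x ≤ 107 — valid
Class 5: x > 107 — invalid
Total equivalence classes: 5

5 equivalence classes


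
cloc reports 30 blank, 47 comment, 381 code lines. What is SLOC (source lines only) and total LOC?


Total LOC = blank + comment + code
Total LOC = 30 + 47 + 381 = 458
SLOC (source only) = code = 381

Total LOC: 458, SLOC: 381


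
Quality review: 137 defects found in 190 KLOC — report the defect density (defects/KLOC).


Defect density = defects / KLOC
Defect density = 137 / 190
Defect density = 0.721 defects/KLOC

0.721 defects/KLOC


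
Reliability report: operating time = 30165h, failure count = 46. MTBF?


Formula: MTBF = Total operating time / Number of failures
MTBF = 30165 / 46
MTBF = 655.76 hours

655.76 hours


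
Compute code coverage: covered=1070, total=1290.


Coverage = covered / total * 100
Coverage = 1070 / 1290 * 100
Coverage = 82.95%

82.95%


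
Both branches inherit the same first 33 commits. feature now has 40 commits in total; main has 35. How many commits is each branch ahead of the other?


Common ancestor: commit #33
feature commits after divergence: 40 - 33 = 7
main commits after divergence: 35 - 33 = 2
feature is 7 commits ahead of main
main is 2 commits ahead of feature

feature ahead: 7, main ahead: 2


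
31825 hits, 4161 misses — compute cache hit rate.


Formula: hit rate = hits / (hits + misses) * 100
hit rate = 31825 / (31825 + 4161) * 100
hit rate = 31825 / 35986 * 100
hit rate = 88.44%

88.44%


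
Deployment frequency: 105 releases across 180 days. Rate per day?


Formula: deployments per day = releases / days
= 105 / 180
= 0.583 deploys/day
(equivalently, 4.08 deploys/week)

0.583 deploys/day


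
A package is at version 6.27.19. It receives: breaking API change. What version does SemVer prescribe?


Current: 6.27.19
Change category: 'breaking API change' → major bump
SemVer rule: major bump → increment MAJOR, reset MINOR and PATCH to 0
New: 7.0.0

7.0.0


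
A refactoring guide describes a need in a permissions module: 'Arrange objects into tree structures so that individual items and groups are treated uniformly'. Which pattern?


This matches the Composite pattern

Composite


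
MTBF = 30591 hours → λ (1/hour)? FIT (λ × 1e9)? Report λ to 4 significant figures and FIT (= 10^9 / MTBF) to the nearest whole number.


Formula: λ = 1 / MTBF; FIT = λ × 1e9 = 1e9 / MTBF
λ = 1 / 30591 ≈ 3.269e-05 failures/hour
FIT = 1e9 / 30591 ≈ 32689 failures per 1e9 hours (nearest whole number)

λ = 3.269e-05 /h, FIT = 32689


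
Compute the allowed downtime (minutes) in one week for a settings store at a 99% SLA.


Formula: allowed downtime = period * (100 - SLA) / 100
Period (week) = 10080 minutes
Unavailability fraction = (100 - 99.0) / 100
Allowed downtime = 10080 * (100 - 99.0) / 100
Allowed downtime = 100.8 minutes

100.8 minutes


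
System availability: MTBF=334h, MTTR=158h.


Availability = MTBF / (MTBF + MTTR)
Availability = 334 / (334 + 158)
Availability = 334 / 492
Availability = 67.8862%

67.8862%


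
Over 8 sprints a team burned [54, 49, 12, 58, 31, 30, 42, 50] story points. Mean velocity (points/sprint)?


Formula: Avg velocity = Total points / Number of sprints
Points: [54, 49, 12, 58, 31, 30, 42, 50]
Sum = 54 + 49 + 12 + 58 + 31 + 30 + 42 + 50 = 326
Avg velocity = 326 / 8 = 40.75 points/sprint

40.75 points/sprint


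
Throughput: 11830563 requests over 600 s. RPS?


Formula: throughput = requests / seconds
throughput = 11830563 / 600
throughput = 19717.61 requests/second

19717.61 requests/second


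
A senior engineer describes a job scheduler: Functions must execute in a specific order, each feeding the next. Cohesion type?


Reasoning: Output of one is input to next
Type: Sequential cohesion

Sequential cohesion


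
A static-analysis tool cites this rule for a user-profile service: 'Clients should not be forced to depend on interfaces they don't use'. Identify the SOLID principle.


This describes the Interface Segregation Principle (ISP)

Interface Segregation Principle (ISP)
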